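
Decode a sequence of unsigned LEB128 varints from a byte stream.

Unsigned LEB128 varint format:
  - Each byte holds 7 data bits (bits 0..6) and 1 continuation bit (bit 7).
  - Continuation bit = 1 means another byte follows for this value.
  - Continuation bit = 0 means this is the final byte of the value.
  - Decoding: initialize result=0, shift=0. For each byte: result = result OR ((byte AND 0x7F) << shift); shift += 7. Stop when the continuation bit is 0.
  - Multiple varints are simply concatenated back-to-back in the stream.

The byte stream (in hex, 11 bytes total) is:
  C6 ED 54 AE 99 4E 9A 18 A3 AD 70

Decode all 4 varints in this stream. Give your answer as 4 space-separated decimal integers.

Answer: 1390278 1281198 3098 1840803

Derivation:
  byte[0]=0xC6 cont=1 payload=0x46=70: acc |= 70<<0 -> acc=70 shift=7
  byte[1]=0xED cont=1 payload=0x6D=109: acc |= 109<<7 -> acc=14022 shift=14
  byte[2]=0x54 cont=0 payload=0x54=84: acc |= 84<<14 -> acc=1390278 shift=21 [end]
Varint 1: bytes[0:3] = C6 ED 54 -> value 1390278 (3 byte(s))
  byte[3]=0xAE cont=1 payload=0x2E=46: acc |= 46<<0 -> acc=46 shift=7
  byte[4]=0x99 cont=1 payload=0x19=25: acc |= 25<<7 -> acc=3246 shift=14
  byte[5]=0x4E cont=0 payload=0x4E=78: acc |= 78<<14 -> acc=1281198 shift=21 [end]
Varint 2: bytes[3:6] = AE 99 4E -> value 1281198 (3 byte(s))
  byte[6]=0x9A cont=1 payload=0x1A=26: acc |= 26<<0 -> acc=26 shift=7
  byte[7]=0x18 cont=0 payload=0x18=24: acc |= 24<<7 -> acc=3098 shift=14 [end]
Varint 3: bytes[6:8] = 9A 18 -> value 3098 (2 byte(s))
  byte[8]=0xA3 cont=1 payload=0x23=35: acc |= 35<<0 -> acc=35 shift=7
  byte[9]=0xAD cont=1 payload=0x2D=45: acc |= 45<<7 -> acc=5795 shift=14
  byte[10]=0x70 cont=0 payload=0x70=112: acc |= 112<<14 -> acc=1840803 shift=21 [end]
Varint 4: bytes[8:11] = A3 AD 70 -> value 1840803 (3 byte(s))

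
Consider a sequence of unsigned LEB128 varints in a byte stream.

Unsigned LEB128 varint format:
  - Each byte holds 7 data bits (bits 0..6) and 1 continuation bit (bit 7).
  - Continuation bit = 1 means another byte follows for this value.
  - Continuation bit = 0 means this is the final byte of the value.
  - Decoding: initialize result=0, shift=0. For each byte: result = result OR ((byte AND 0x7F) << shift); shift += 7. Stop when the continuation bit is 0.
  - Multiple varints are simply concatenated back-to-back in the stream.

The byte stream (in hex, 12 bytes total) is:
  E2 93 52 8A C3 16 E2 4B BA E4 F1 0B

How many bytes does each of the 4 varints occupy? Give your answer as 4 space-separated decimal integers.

Answer: 3 3 2 4

Derivation:
  byte[0]=0xE2 cont=1 payload=0x62=98: acc |= 98<<0 -> acc=98 shift=7
  byte[1]=0x93 cont=1 payload=0x13=19: acc |= 19<<7 -> acc=2530 shift=14
  byte[2]=0x52 cont=0 payload=0x52=82: acc |= 82<<14 -> acc=1346018 shift=21 [end]
Varint 1: bytes[0:3] = E2 93 52 -> value 1346018 (3 byte(s))
  byte[3]=0x8A cont=1 payload=0x0A=10: acc |= 10<<0 -> acc=10 shift=7
  byte[4]=0xC3 cont=1 payload=0x43=67: acc |= 67<<7 -> acc=8586 shift=14
  byte[5]=0x16 cont=0 payload=0x16=22: acc |= 22<<14 -> acc=369034 shift=21 [end]
Varint 2: bytes[3:6] = 8A C3 16 -> value 369034 (3 byte(s))
  byte[6]=0xE2 cont=1 payload=0x62=98: acc |= 98<<0 -> acc=98 shift=7
  byte[7]=0x4B cont=0 payload=0x4B=75: acc |= 75<<7 -> acc=9698 shift=14 [end]
Varint 3: bytes[6:8] = E2 4B -> value 9698 (2 byte(s))
  byte[8]=0xBA cont=1 payload=0x3A=58: acc |= 58<<0 -> acc=58 shift=7
  byte[9]=0xE4 cont=1 payload=0x64=100: acc |= 100<<7 -> acc=12858 shift=14
  byte[10]=0xF1 cont=1 payload=0x71=113: acc |= 113<<14 -> acc=1864250 shift=21
  byte[11]=0x0B cont=0 payload=0x0B=11: acc |= 11<<21 -> acc=24932922 shift=28 [end]
Varint 4: bytes[8:12] = BA E4 F1 0B -> value 24932922 (4 byte(s))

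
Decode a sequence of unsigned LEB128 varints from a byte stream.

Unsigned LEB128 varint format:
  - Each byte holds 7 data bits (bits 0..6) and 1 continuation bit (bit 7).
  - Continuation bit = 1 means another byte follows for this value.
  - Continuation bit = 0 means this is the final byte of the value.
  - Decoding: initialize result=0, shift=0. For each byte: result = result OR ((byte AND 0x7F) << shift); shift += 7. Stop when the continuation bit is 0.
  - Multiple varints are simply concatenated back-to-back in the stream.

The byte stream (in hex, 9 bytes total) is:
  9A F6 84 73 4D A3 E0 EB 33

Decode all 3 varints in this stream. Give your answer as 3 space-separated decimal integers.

Answer: 241253146 77 108720163

Derivation:
  byte[0]=0x9A cont=1 payload=0x1A=26: acc |= 26<<0 -> acc=26 shift=7
  byte[1]=0xF6 cont=1 payload=0x76=118: acc |= 118<<7 -> acc=15130 shift=14
  byte[2]=0x84 cont=1 payload=0x04=4: acc |= 4<<14 -> acc=80666 shift=21
  byte[3]=0x73 cont=0 payload=0x73=115: acc |= 115<<21 -> acc=241253146 shift=28 [end]
Varint 1: bytes[0:4] = 9A F6 84 73 -> value 241253146 (4 byte(s))
  byte[4]=0x4D cont=0 payload=0x4D=77: acc |= 77<<0 -> acc=77 shift=7 [end]
Varint 2: bytes[4:5] = 4D -> value 77 (1 byte(s))
  byte[5]=0xA3 cont=1 payload=0x23=35: acc |= 35<<0 -> acc=35 shift=7
  byte[6]=0xE0 cont=1 payload=0x60=96: acc |= 96<<7 -> acc=12323 shift=14
  byte[7]=0xEB cont=1 payload=0x6B=107: acc |= 107<<14 -> acc=1765411 shift=21
  byte[8]=0x33 cont=0 payload=0x33=51: acc |= 51<<21 -> acc=108720163 shift=28 [end]
Varint 3: bytes[5:9] = A3 E0 EB 33 -> value 108720163 (4 byte(s))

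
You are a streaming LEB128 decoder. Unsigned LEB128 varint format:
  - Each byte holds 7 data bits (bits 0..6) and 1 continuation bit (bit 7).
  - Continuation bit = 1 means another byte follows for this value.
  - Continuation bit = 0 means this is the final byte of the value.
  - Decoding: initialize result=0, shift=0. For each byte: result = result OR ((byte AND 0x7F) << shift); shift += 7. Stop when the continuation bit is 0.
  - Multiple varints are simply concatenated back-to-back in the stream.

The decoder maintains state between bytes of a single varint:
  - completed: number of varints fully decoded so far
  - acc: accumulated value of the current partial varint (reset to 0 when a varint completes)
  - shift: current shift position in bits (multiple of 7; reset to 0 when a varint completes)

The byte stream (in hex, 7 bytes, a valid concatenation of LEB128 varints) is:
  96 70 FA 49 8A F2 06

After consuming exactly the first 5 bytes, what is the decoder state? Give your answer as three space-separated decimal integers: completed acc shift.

byte[0]=0x96 cont=1 payload=0x16: acc |= 22<<0 -> completed=0 acc=22 shift=7
byte[1]=0x70 cont=0 payload=0x70: varint #1 complete (value=14358); reset -> completed=1 acc=0 shift=0
byte[2]=0xFA cont=1 payload=0x7A: acc |= 122<<0 -> completed=1 acc=122 shift=7
byte[3]=0x49 cont=0 payload=0x49: varint #2 complete (value=9466); reset -> completed=2 acc=0 shift=0
byte[4]=0x8A cont=1 payload=0x0A: acc |= 10<<0 -> completed=2 acc=10 shift=7

Answer: 2 10 7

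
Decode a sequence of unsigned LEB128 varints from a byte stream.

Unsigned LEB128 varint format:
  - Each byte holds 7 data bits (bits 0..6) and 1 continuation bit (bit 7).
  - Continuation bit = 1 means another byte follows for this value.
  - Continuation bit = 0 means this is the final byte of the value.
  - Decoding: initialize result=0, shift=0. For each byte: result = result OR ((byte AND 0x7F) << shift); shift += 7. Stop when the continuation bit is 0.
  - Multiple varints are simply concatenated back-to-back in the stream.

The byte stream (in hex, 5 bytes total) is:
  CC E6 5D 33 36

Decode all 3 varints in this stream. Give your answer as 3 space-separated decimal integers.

Answer: 1536844 51 54

Derivation:
  byte[0]=0xCC cont=1 payload=0x4C=76: acc |= 76<<0 -> acc=76 shift=7
  byte[1]=0xE6 cont=1 payload=0x66=102: acc |= 102<<7 -> acc=13132 shift=14
  byte[2]=0x5D cont=0 payload=0x5D=93: acc |= 93<<14 -> acc=1536844 shift=21 [end]
Varint 1: bytes[0:3] = CC E6 5D -> value 1536844 (3 byte(s))
  byte[3]=0x33 cont=0 payload=0x33=51: acc |= 51<<0 -> acc=51 shift=7 [end]
Varint 2: bytes[3:4] = 33 -> value 51 (1 byte(s))
  byte[4]=0x36 cont=0 payload=0x36=54: acc |= 54<<0 -> acc=54 shift=7 [end]
Varint 3: bytes[4:5] = 36 -> value 54 (1 byte(s))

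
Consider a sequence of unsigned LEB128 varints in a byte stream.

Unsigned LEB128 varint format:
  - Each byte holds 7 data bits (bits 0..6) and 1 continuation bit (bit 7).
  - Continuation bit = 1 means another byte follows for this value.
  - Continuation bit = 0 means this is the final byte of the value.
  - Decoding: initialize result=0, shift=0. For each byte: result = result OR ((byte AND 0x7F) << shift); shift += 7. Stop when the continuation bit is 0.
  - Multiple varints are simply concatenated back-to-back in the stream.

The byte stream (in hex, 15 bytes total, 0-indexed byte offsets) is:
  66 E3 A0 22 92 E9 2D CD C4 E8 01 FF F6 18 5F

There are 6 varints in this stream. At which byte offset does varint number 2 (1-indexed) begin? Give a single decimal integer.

  byte[0]=0x66 cont=0 payload=0x66=102: acc |= 102<<0 -> acc=102 shift=7 [end]
Varint 1: bytes[0:1] = 66 -> value 102 (1 byte(s))
  byte[1]=0xE3 cont=1 payload=0x63=99: acc |= 99<<0 -> acc=99 shift=7
  byte[2]=0xA0 cont=1 payload=0x20=32: acc |= 32<<7 -> acc=4195 shift=14
  byte[3]=0x22 cont=0 payload=0x22=34: acc |= 34<<14 -> acc=561251 shift=21 [end]
Varint 2: bytes[1:4] = E3 A0 22 -> value 561251 (3 byte(s))
  byte[4]=0x92 cont=1 payload=0x12=18: acc |= 18<<0 -> acc=18 shift=7
  byte[5]=0xE9 cont=1 payload=0x69=105: acc |= 105<<7 -> acc=13458 shift=14
  byte[6]=0x2D cont=0 payload=0x2D=45: acc |= 45<<14 -> acc=750738 shift=21 [end]
Varint 3: bytes[4:7] = 92 E9 2D -> value 750738 (3 byte(s))
  byte[7]=0xCD cont=1 payload=0x4D=77: acc |= 77<<0 -> acc=77 shift=7
  byte[8]=0xC4 cont=1 payload=0x44=68: acc |= 68<<7 -> acc=8781 shift=14
  byte[9]=0xE8 cont=1 payload=0x68=104: acc |= 104<<14 -> acc=1712717 shift=21
  byte[10]=0x01 cont=0 payload=0x01=1: acc |= 1<<21 -> acc=3809869 shift=28 [end]
Varint 4: bytes[7:11] = CD C4 E8 01 -> value 3809869 (4 byte(s))
  byte[11]=0xFF cont=1 payload=0x7F=127: acc |= 127<<0 -> acc=127 shift=7
  byte[12]=0xF6 cont=1 payload=0x76=118: acc |= 118<<7 -> acc=15231 shift=14
  byte[13]=0x18 cont=0 payload=0x18=24: acc |= 24<<14 -> acc=408447 shift=21 [end]
Varint 5: bytes[11:14] = FF F6 18 -> value 408447 (3 byte(s))
  byte[14]=0x5F cont=0 payload=0x5F=95: acc |= 95<<0 -> acc=95 shift=7 [end]
Varint 6: bytes[14:15] = 5F -> value 95 (1 byte(s))

Answer: 1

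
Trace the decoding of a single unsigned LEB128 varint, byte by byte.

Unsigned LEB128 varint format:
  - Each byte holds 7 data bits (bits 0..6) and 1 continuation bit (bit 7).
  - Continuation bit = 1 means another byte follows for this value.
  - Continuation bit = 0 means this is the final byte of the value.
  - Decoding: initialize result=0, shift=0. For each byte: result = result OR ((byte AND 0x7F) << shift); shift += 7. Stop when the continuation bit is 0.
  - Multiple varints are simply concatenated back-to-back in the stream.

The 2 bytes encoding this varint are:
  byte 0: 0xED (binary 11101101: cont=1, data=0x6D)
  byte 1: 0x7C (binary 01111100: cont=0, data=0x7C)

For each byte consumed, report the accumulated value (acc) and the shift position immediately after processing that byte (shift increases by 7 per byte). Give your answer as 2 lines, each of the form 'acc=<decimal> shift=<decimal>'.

Answer: acc=109 shift=7
acc=15981 shift=14

Derivation:
byte 0=0xED: payload=0x6D=109, contrib = 109<<0 = 109; acc -> 109, shift -> 7
byte 1=0x7C: payload=0x7C=124, contrib = 124<<7 = 15872; acc -> 15981, shift -> 14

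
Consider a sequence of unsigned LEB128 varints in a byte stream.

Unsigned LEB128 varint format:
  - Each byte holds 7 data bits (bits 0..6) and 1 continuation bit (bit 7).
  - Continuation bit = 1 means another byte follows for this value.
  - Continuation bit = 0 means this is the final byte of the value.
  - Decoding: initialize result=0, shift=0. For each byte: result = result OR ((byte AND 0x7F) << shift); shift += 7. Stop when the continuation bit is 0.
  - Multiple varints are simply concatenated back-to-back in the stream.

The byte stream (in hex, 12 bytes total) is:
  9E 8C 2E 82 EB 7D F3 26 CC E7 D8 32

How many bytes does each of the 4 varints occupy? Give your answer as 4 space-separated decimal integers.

Answer: 3 3 2 4

Derivation:
  byte[0]=0x9E cont=1 payload=0x1E=30: acc |= 30<<0 -> acc=30 shift=7
  byte[1]=0x8C cont=1 payload=0x0C=12: acc |= 12<<7 -> acc=1566 shift=14
  byte[2]=0x2E cont=0 payload=0x2E=46: acc |= 46<<14 -> acc=755230 shift=21 [end]
Varint 1: bytes[0:3] = 9E 8C 2E -> value 755230 (3 byte(s))
  byte[3]=0x82 cont=1 payload=0x02=2: acc |= 2<<0 -> acc=2 shift=7
  byte[4]=0xEB cont=1 payload=0x6B=107: acc |= 107<<7 -> acc=13698 shift=14
  byte[5]=0x7D cont=0 payload=0x7D=125: acc |= 125<<14 -> acc=2061698 shift=21 [end]
Varint 2: bytes[3:6] = 82 EB 7D -> value 2061698 (3 byte(s))
  byte[6]=0xF3 cont=1 payload=0x73=115: acc |= 115<<0 -> acc=115 shift=7
  byte[7]=0x26 cont=0 payload=0x26=38: acc |= 38<<7 -> acc=4979 shift=14 [end]
Varint 3: bytes[6:8] = F3 26 -> value 4979 (2 byte(s))
  byte[8]=0xCC cont=1 payload=0x4C=76: acc |= 76<<0 -> acc=76 shift=7
  byte[9]=0xE7 cont=1 payload=0x67=103: acc |= 103<<7 -> acc=13260 shift=14
  byte[10]=0xD8 cont=1 payload=0x58=88: acc |= 88<<14 -> acc=1455052 shift=21
  byte[11]=0x32 cont=0 payload=0x32=50: acc |= 50<<21 -> acc=106312652 shift=28 [end]
Varint 4: bytes[8:12] = CC E7 D8 32 -> value 106312652 (4 byte(s))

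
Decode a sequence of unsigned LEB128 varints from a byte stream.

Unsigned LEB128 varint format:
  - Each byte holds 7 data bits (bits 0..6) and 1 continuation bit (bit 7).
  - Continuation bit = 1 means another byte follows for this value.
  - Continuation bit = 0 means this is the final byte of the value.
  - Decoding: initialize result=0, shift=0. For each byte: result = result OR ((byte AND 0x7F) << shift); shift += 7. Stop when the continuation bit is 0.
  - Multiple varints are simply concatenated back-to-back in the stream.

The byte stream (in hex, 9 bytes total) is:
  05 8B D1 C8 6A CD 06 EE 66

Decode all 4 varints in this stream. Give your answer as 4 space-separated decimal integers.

  byte[0]=0x05 cont=0 payload=0x05=5: acc |= 5<<0 -> acc=5 shift=7 [end]
Varint 1: bytes[0:1] = 05 -> value 5 (1 byte(s))
  byte[1]=0x8B cont=1 payload=0x0B=11: acc |= 11<<0 -> acc=11 shift=7
  byte[2]=0xD1 cont=1 payload=0x51=81: acc |= 81<<7 -> acc=10379 shift=14
  byte[3]=0xC8 cont=1 payload=0x48=72: acc |= 72<<14 -> acc=1190027 shift=21
  byte[4]=0x6A cont=0 payload=0x6A=106: acc |= 106<<21 -> acc=223488139 shift=28 [end]
Varint 2: bytes[1:5] = 8B D1 C8 6A -> value 223488139 (4 byte(s))
  byte[5]=0xCD cont=1 payload=0x4D=77: acc |= 77<<0 -> acc=77 shift=7
  byte[6]=0x06 cont=0 payload=0x06=6: acc |= 6<<7 -> acc=845 shift=14 [end]
Varint 3: bytes[5:7] = CD 06 -> value 845 (2 byte(s))
  byte[7]=0xEE cont=1 payload=0x6E=110: acc |= 110<<0 -> acc=110 shift=7
  byte[8]=0x66 cont=0 payload=0x66=102: acc |= 102<<7 -> acc=13166 shift=14 [end]
Varint 4: bytes[7:9] = EE 66 -> value 13166 (2 byte(s))

Answer: 5 223488139 845 13166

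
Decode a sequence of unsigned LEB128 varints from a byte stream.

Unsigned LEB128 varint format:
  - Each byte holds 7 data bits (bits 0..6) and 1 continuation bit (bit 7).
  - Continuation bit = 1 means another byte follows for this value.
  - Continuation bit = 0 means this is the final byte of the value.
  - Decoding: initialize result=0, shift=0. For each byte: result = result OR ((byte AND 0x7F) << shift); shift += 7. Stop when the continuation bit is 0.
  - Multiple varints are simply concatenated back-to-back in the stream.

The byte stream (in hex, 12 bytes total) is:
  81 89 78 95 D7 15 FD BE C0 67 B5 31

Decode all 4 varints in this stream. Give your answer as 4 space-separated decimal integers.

  byte[0]=0x81 cont=1 payload=0x01=1: acc |= 1<<0 -> acc=1 shift=7
  byte[1]=0x89 cont=1 payload=0x09=9: acc |= 9<<7 -> acc=1153 shift=14
  byte[2]=0x78 cont=0 payload=0x78=120: acc |= 120<<14 -> acc=1967233 shift=21 [end]
Varint 1: bytes[0:3] = 81 89 78 -> value 1967233 (3 byte(s))
  byte[3]=0x95 cont=1 payload=0x15=21: acc |= 21<<0 -> acc=21 shift=7
  byte[4]=0xD7 cont=1 payload=0x57=87: acc |= 87<<7 -> acc=11157 shift=14
  byte[5]=0x15 cont=0 payload=0x15=21: acc |= 21<<14 -> acc=355221 shift=21 [end]
Varint 2: bytes[3:6] = 95 D7 15 -> value 355221 (3 byte(s))
  byte[6]=0xFD cont=1 payload=0x7D=125: acc |= 125<<0 -> acc=125 shift=7
  byte[7]=0xBE cont=1 payload=0x3E=62: acc |= 62<<7 -> acc=8061 shift=14
  byte[8]=0xC0 cont=1 payload=0x40=64: acc |= 64<<14 -> acc=1056637 shift=21
  byte[9]=0x67 cont=0 payload=0x67=103: acc |= 103<<21 -> acc=217063293 shift=28 [end]
Varint 3: bytes[6:10] = FD BE C0 67 -> value 217063293 (4 byte(s))
  byte[10]=0xB5 cont=1 payload=0x35=53: acc |= 53<<0 -> acc=53 shift=7
  byte[11]=0x31 cont=0 payload=0x31=49: acc |= 49<<7 -> acc=6325 shift=14 [end]
Varint 4: bytes[10:12] = B5 31 -> value 6325 (2 byte(s))

Answer: 1967233 355221 217063293 6325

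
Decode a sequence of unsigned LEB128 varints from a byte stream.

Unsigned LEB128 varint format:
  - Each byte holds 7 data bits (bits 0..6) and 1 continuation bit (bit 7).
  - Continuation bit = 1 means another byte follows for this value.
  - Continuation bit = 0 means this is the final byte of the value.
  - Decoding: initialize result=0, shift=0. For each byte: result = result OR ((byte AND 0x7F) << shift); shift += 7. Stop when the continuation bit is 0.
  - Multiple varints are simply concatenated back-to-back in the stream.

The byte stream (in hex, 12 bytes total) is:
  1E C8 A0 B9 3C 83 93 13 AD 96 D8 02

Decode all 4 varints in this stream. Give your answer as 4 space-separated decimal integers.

  byte[0]=0x1E cont=0 payload=0x1E=30: acc |= 30<<0 -> acc=30 shift=7 [end]
Varint 1: bytes[0:1] = 1E -> value 30 (1 byte(s))
  byte[1]=0xC8 cont=1 payload=0x48=72: acc |= 72<<0 -> acc=72 shift=7
  byte[2]=0xA0 cont=1 payload=0x20=32: acc |= 32<<7 -> acc=4168 shift=14
  byte[3]=0xB9 cont=1 payload=0x39=57: acc |= 57<<14 -> acc=938056 shift=21
  byte[4]=0x3C cont=0 payload=0x3C=60: acc |= 60<<21 -> acc=126767176 shift=28 [end]
Varint 2: bytes[1:5] = C8 A0 B9 3C -> value 126767176 (4 byte(s))
  byte[5]=0x83 cont=1 payload=0x03=3: acc |= 3<<0 -> acc=3 shift=7
  byte[6]=0x93 cont=1 payload=0x13=19: acc |= 19<<7 -> acc=2435 shift=14
  byte[7]=0x13 cont=0 payload=0x13=19: acc |= 19<<14 -> acc=313731 shift=21 [end]
Varint 3: bytes[5:8] = 83 93 13 -> value 313731 (3 byte(s))
  byte[8]=0xAD cont=1 payload=0x2D=45: acc |= 45<<0 -> acc=45 shift=7
  byte[9]=0x96 cont=1 payload=0x16=22: acc |= 22<<7 -> acc=2861 shift=14
  byte[10]=0xD8 cont=1 payload=0x58=88: acc |= 88<<14 -> acc=1444653 shift=21
  byte[11]=0x02 cont=0 payload=0x02=2: acc |= 2<<21 -> acc=5638957 shift=28 [end]
Varint 4: bytes[8:12] = AD 96 D8 02 -> value 5638957 (4 byte(s))

Answer: 30 126767176 313731 5638957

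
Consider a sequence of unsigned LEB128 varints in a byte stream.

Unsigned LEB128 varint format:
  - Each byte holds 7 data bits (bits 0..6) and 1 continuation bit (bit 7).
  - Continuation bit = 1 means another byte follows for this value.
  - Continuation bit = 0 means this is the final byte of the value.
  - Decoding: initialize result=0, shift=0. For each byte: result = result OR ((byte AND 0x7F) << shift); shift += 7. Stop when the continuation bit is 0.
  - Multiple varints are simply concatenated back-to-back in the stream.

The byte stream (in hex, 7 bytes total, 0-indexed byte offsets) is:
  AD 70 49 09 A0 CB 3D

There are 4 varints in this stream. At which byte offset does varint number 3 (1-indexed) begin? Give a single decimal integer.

  byte[0]=0xAD cont=1 payload=0x2D=45: acc |= 45<<0 -> acc=45 shift=7
  byte[1]=0x70 cont=0 payload=0x70=112: acc |= 112<<7 -> acc=14381 shift=14 [end]
Varint 1: bytes[0:2] = AD 70 -> value 14381 (2 byte(s))
  byte[2]=0x49 cont=0 payload=0x49=73: acc |= 73<<0 -> acc=73 shift=7 [end]
Varint 2: bytes[2:3] = 49 -> value 73 (1 byte(s))
  byte[3]=0x09 cont=0 payload=0x09=9: acc |= 9<<0 -> acc=9 shift=7 [end]
Varint 3: bytes[3:4] = 09 -> value 9 (1 byte(s))
  byte[4]=0xA0 cont=1 payload=0x20=32: acc |= 32<<0 -> acc=32 shift=7
  byte[5]=0xCB cont=1 payload=0x4B=75: acc |= 75<<7 -> acc=9632 shift=14
  byte[6]=0x3D cont=0 payload=0x3D=61: acc |= 61<<14 -> acc=1009056 shift=21 [end]
Varint 4: bytes[4:7] = A0 CB 3D -> value 1009056 (3 byte(s))

Answer: 3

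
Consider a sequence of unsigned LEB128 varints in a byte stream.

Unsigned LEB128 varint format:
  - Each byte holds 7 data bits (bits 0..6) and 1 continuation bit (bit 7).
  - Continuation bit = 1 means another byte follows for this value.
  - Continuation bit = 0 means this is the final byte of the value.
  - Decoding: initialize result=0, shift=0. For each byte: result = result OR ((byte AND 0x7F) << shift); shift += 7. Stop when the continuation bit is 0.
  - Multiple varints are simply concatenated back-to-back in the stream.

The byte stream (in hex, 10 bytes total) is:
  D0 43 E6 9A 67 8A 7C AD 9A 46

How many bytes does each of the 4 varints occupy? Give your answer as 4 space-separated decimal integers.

Answer: 2 3 2 3

Derivation:
  byte[0]=0xD0 cont=1 payload=0x50=80: acc |= 80<<0 -> acc=80 shift=7
  byte[1]=0x43 cont=0 payload=0x43=67: acc |= 67<<7 -> acc=8656 shift=14 [end]
Varint 1: bytes[0:2] = D0 43 -> value 8656 (2 byte(s))
  byte[2]=0xE6 cont=1 payload=0x66=102: acc |= 102<<0 -> acc=102 shift=7
  byte[3]=0x9A cont=1 payload=0x1A=26: acc |= 26<<7 -> acc=3430 shift=14
  byte[4]=0x67 cont=0 payload=0x67=103: acc |= 103<<14 -> acc=1690982 shift=21 [end]
Varint 2: bytes[2:5] = E6 9A 67 -> value 1690982 (3 byte(s))
  byte[5]=0x8A cont=1 payload=0x0A=10: acc |= 10<<0 -> acc=10 shift=7
  byte[6]=0x7C cont=0 payload=0x7C=124: acc |= 124<<7 -> acc=15882 shift=14 [end]
Varint 3: bytes[5:7] = 8A 7C -> value 15882 (2 byte(s))
  byte[7]=0xAD cont=1 payload=0x2D=45: acc |= 45<<0 -> acc=45 shift=7
  byte[8]=0x9A cont=1 payload=0x1A=26: acc |= 26<<7 -> acc=3373 shift=14
  byte[9]=0x46 cont=0 payload=0x46=70: acc |= 70<<14 -> acc=1150253 shift=21 [end]
Varint 4: bytes[7:10] = AD 9A 46 -> value 1150253 (3 byte(s))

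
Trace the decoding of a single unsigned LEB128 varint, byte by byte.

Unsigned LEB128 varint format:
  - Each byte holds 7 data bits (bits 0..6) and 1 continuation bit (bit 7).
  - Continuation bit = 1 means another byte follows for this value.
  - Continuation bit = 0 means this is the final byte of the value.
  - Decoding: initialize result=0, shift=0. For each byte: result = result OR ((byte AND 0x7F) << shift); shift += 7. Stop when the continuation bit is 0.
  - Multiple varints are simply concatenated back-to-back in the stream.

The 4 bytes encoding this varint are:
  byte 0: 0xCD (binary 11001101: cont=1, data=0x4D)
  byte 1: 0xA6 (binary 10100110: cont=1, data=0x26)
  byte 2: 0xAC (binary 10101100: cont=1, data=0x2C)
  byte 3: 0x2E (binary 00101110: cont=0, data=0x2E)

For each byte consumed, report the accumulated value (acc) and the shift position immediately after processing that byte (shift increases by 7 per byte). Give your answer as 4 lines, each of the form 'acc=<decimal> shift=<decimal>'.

byte 0=0xCD: payload=0x4D=77, contrib = 77<<0 = 77; acc -> 77, shift -> 7
byte 1=0xA6: payload=0x26=38, contrib = 38<<7 = 4864; acc -> 4941, shift -> 14
byte 2=0xAC: payload=0x2C=44, contrib = 44<<14 = 720896; acc -> 725837, shift -> 21
byte 3=0x2E: payload=0x2E=46, contrib = 46<<21 = 96468992; acc -> 97194829, shift -> 28

Answer: acc=77 shift=7
acc=4941 shift=14
acc=725837 shift=21
acc=97194829 shift=28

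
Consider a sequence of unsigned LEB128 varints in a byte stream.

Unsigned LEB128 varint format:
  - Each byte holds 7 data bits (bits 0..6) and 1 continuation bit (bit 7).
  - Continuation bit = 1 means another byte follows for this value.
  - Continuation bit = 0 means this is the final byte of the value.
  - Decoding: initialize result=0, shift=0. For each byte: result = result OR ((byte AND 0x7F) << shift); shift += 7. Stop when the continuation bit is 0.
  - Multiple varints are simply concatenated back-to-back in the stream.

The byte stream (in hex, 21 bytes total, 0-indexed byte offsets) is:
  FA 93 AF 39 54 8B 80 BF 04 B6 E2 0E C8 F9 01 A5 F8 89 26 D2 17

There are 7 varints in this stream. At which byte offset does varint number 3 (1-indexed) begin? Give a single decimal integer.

Answer: 5

Derivation:
  byte[0]=0xFA cont=1 payload=0x7A=122: acc |= 122<<0 -> acc=122 shift=7
  byte[1]=0x93 cont=1 payload=0x13=19: acc |= 19<<7 -> acc=2554 shift=14
  byte[2]=0xAF cont=1 payload=0x2F=47: acc |= 47<<14 -> acc=772602 shift=21
  byte[3]=0x39 cont=0 payload=0x39=57: acc |= 57<<21 -> acc=120310266 shift=28 [end]
Varint 1: bytes[0:4] = FA 93 AF 39 -> value 120310266 (4 byte(s))
  byte[4]=0x54 cont=0 payload=0x54=84: acc |= 84<<0 -> acc=84 shift=7 [end]
Varint 2: bytes[4:5] = 54 -> value 84 (1 byte(s))
  byte[5]=0x8B cont=1 payload=0x0B=11: acc |= 11<<0 -> acc=11 shift=7
  byte[6]=0x80 cont=1 payload=0x00=0: acc |= 0<<7 -> acc=11 shift=14
  byte[7]=0xBF cont=1 payload=0x3F=63: acc |= 63<<14 -> acc=1032203 shift=21
  byte[8]=0x04 cont=0 payload=0x04=4: acc |= 4<<21 -> acc=9420811 shift=28 [end]
Varint 3: bytes[5:9] = 8B 80 BF 04 -> value 9420811 (4 byte(s))
  byte[9]=0xB6 cont=1 payload=0x36=54: acc |= 54<<0 -> acc=54 shift=7
  byte[10]=0xE2 cont=1 payload=0x62=98: acc |= 98<<7 -> acc=12598 shift=14
  byte[11]=0x0E cont=0 payload=0x0E=14: acc |= 14<<14 -> acc=241974 shift=21 [end]
Varint 4: bytes[9:12] = B6 E2 0E -> value 241974 (3 byte(s))
  byte[12]=0xC8 cont=1 payload=0x48=72: acc |= 72<<0 -> acc=72 shift=7
  byte[13]=0xF9 cont=1 payload=0x79=121: acc |= 121<<7 -> acc=15560 shift=14
  byte[14]=0x01 cont=0 payload=0x01=1: acc |= 1<<14 -> acc=31944 shift=21 [end]
Varint 5: bytes[12:15] = C8 F9 01 -> value 31944 (3 byte(s))
  byte[15]=0xA5 cont=1 payload=0x25=37: acc |= 37<<0 -> acc=37 shift=7
  byte[16]=0xF8 cont=1 payload=0x78=120: acc |= 120<<7 -> acc=15397 shift=14
  byte[17]=0x89 cont=1 payload=0x09=9: acc |= 9<<14 -> acc=162853 shift=21
  byte[18]=0x26 cont=0 payload=0x26=38: acc |= 38<<21 -> acc=79854629 shift=28 [end]
Varint 6: bytes[15:19] = A5 F8 89 26 -> value 79854629 (4 byte(s))
  byte[19]=0xD2 cont=1 payload=0x52=82: acc |= 82<<0 -> acc=82 shift=7
  byte[20]=0x17 cont=0 payload=0x17=23: acc |= 23<<7 -> acc=3026 shift=14 [end]
Varint 7: bytes[19:21] = D2 17 -> value 3026 (2 byte(s))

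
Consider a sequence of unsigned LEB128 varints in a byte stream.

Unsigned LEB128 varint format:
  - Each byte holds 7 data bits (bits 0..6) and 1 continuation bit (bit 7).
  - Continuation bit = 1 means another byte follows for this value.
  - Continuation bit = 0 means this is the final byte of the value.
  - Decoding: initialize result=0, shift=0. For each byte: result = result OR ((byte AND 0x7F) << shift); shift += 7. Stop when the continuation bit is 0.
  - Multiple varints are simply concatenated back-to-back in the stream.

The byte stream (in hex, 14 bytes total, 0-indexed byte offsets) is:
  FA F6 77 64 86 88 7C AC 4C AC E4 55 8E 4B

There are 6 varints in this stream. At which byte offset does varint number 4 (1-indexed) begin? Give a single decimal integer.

Answer: 7

Derivation:
  byte[0]=0xFA cont=1 payload=0x7A=122: acc |= 122<<0 -> acc=122 shift=7
  byte[1]=0xF6 cont=1 payload=0x76=118: acc |= 118<<7 -> acc=15226 shift=14
  byte[2]=0x77 cont=0 payload=0x77=119: acc |= 119<<14 -> acc=1964922 shift=21 [end]
Varint 1: bytes[0:3] = FA F6 77 -> value 1964922 (3 byte(s))
  byte[3]=0x64 cont=0 payload=0x64=100: acc |= 100<<0 -> acc=100 shift=7 [end]
Varint 2: bytes[3:4] = 64 -> value 100 (1 byte(s))
  byte[4]=0x86 cont=1 payload=0x06=6: acc |= 6<<0 -> acc=6 shift=7
  byte[5]=0x88 cont=1 payload=0x08=8: acc |= 8<<7 -> acc=1030 shift=14
  byte[6]=0x7C cont=0 payload=0x7C=124: acc |= 124<<14 -> acc=2032646 shift=21 [end]
Varint 3: bytes[4:7] = 86 88 7C -> value 2032646 (3 byte(s))
  byte[7]=0xAC cont=1 payload=0x2C=44: acc |= 44<<0 -> acc=44 shift=7
  byte[8]=0x4C cont=0 payload=0x4C=76: acc |= 76<<7 -> acc=9772 shift=14 [end]
Varint 4: bytes[7:9] = AC 4C -> value 9772 (2 byte(s))
  byte[9]=0xAC cont=1 payload=0x2C=44: acc |= 44<<0 -> acc=44 shift=7
  byte[10]=0xE4 cont=1 payload=0x64=100: acc |= 100<<7 -> acc=12844 shift=14
  byte[11]=0x55 cont=0 payload=0x55=85: acc |= 85<<14 -> acc=1405484 shift=21 [end]
Varint 5: bytes[9:12] = AC E4 55 -> value 1405484 (3 byte(s))
  byte[12]=0x8E cont=1 payload=0x0E=14: acc |= 14<<0 -> acc=14 shift=7
  byte[13]=0x4B cont=0 payload=0x4B=75: acc |= 75<<7 -> acc=9614 shift=14 [end]
Varint 6: bytes[12:14] = 8E 4B -> value 9614 (2 byte(s))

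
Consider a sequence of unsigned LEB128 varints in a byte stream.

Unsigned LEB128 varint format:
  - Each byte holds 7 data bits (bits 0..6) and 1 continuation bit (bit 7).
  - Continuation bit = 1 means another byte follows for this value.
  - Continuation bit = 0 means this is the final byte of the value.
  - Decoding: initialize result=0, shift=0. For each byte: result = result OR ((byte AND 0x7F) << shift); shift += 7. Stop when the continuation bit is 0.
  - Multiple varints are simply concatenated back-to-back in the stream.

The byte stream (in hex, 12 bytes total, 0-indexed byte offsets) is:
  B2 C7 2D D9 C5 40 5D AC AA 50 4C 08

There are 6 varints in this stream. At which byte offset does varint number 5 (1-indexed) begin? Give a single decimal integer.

  byte[0]=0xB2 cont=1 payload=0x32=50: acc |= 50<<0 -> acc=50 shift=7
  byte[1]=0xC7 cont=1 payload=0x47=71: acc |= 71<<7 -> acc=9138 shift=14
  byte[2]=0x2D cont=0 payload=0x2D=45: acc |= 45<<14 -> acc=746418 shift=21 [end]
Varint 1: bytes[0:3] = B2 C7 2D -> value 746418 (3 byte(s))
  byte[3]=0xD9 cont=1 payload=0x59=89: acc |= 89<<0 -> acc=89 shift=7
  byte[4]=0xC5 cont=1 payload=0x45=69: acc |= 69<<7 -> acc=8921 shift=14
  byte[5]=0x40 cont=0 payload=0x40=64: acc |= 64<<14 -> acc=1057497 shift=21 [end]
Varint 2: bytes[3:6] = D9 C5 40 -> value 1057497 (3 byte(s))
  byte[6]=0x5D cont=0 payload=0x5D=93: acc |= 93<<0 -> acc=93 shift=7 [end]
Varint 3: bytes[6:7] = 5D -> value 93 (1 byte(s))
  byte[7]=0xAC cont=1 payload=0x2C=44: acc |= 44<<0 -> acc=44 shift=7
  byte[8]=0xAA cont=1 payload=0x2A=42: acc |= 42<<7 -> acc=5420 shift=14
  byte[9]=0x50 cont=0 payload=0x50=80: acc |= 80<<14 -> acc=1316140 shift=21 [end]
Varint 4: bytes[7:10] = AC AA 50 -> value 1316140 (3 byte(s))
  byte[10]=0x4C cont=0 payload=0x4C=76: acc |= 76<<0 -> acc=76 shift=7 [end]
Varint 5: bytes[10:11] = 4C -> value 76 (1 byte(s))
  byte[11]=0x08 cont=0 payload=0x08=8: acc |= 8<<0 -> acc=8 shift=7 [end]
Varint 6: bytes[11:12] = 08 -> value 8 (1 byte(s))

Answer: 10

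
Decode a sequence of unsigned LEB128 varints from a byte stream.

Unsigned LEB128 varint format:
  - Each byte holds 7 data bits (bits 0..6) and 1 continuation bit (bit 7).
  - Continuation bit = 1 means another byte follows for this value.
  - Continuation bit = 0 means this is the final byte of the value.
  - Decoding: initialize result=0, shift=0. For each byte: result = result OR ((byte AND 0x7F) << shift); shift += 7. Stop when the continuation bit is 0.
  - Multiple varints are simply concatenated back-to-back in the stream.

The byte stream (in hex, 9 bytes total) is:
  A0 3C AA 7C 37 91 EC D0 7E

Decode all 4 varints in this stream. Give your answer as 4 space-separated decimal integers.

  byte[0]=0xA0 cont=1 payload=0x20=32: acc |= 32<<0 -> acc=32 shift=7
  byte[1]=0x3C cont=0 payload=0x3C=60: acc |= 60<<7 -> acc=7712 shift=14 [end]
Varint 1: bytes[0:2] = A0 3C -> value 7712 (2 byte(s))
  byte[2]=0xAA cont=1 payload=0x2A=42: acc |= 42<<0 -> acc=42 shift=7
  byte[3]=0x7C cont=0 payload=0x7C=124: acc |= 124<<7 -> acc=15914 shift=14 [end]
Varint 2: bytes[2:4] = AA 7C -> value 15914 (2 byte(s))
  byte[4]=0x37 cont=0 payload=0x37=55: acc |= 55<<0 -> acc=55 shift=7 [end]
Varint 3: bytes[4:5] = 37 -> value 55 (1 byte(s))
  byte[5]=0x91 cont=1 payload=0x11=17: acc |= 17<<0 -> acc=17 shift=7
  byte[6]=0xEC cont=1 payload=0x6C=108: acc |= 108<<7 -> acc=13841 shift=14
  byte[7]=0xD0 cont=1 payload=0x50=80: acc |= 80<<14 -> acc=1324561 shift=21
  byte[8]=0x7E cont=0 payload=0x7E=126: acc |= 126<<21 -> acc=265565713 shift=28 [end]
Varint 4: bytes[5:9] = 91 EC D0 7E -> value 265565713 (4 byte(s))

Answer: 7712 15914 55 265565713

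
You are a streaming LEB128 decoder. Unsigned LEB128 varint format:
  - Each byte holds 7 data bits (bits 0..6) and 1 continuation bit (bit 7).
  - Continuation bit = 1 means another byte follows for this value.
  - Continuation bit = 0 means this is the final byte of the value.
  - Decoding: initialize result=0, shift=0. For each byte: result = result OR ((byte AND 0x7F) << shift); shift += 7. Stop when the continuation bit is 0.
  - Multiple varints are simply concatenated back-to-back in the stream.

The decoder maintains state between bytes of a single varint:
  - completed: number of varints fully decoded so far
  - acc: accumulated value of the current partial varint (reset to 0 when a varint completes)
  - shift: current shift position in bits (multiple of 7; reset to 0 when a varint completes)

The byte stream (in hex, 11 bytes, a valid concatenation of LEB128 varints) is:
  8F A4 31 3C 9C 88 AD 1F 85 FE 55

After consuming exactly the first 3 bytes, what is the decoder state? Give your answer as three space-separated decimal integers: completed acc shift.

byte[0]=0x8F cont=1 payload=0x0F: acc |= 15<<0 -> completed=0 acc=15 shift=7
byte[1]=0xA4 cont=1 payload=0x24: acc |= 36<<7 -> completed=0 acc=4623 shift=14
byte[2]=0x31 cont=0 payload=0x31: varint #1 complete (value=807439); reset -> completed=1 acc=0 shift=0

Answer: 1 0 0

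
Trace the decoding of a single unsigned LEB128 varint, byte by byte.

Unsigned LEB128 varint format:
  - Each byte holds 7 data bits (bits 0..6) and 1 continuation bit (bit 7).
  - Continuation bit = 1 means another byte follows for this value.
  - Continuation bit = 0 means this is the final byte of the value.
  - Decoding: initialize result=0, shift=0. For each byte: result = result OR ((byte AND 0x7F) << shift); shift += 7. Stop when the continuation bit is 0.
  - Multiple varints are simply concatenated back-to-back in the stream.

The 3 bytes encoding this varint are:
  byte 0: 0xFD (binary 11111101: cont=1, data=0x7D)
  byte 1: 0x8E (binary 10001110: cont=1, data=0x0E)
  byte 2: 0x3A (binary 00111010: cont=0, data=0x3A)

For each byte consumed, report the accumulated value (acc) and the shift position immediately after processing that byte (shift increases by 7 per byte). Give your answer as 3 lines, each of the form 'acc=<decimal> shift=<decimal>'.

Answer: acc=125 shift=7
acc=1917 shift=14
acc=952189 shift=21

Derivation:
byte 0=0xFD: payload=0x7D=125, contrib = 125<<0 = 125; acc -> 125, shift -> 7
byte 1=0x8E: payload=0x0E=14, contrib = 14<<7 = 1792; acc -> 1917, shift -> 14
byte 2=0x3A: payload=0x3A=58, contrib = 58<<14 = 950272; acc -> 952189, shift -> 21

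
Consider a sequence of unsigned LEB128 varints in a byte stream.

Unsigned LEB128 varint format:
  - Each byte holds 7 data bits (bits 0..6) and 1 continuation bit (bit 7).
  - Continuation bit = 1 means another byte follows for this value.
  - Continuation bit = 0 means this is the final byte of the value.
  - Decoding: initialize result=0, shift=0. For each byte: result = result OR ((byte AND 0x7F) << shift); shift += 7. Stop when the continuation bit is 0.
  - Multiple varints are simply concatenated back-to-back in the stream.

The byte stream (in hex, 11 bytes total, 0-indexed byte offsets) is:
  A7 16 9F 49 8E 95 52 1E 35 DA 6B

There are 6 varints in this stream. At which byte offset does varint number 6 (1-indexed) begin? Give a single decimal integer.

Answer: 9

Derivation:
  byte[0]=0xA7 cont=1 payload=0x27=39: acc |= 39<<0 -> acc=39 shift=7
  byte[1]=0x16 cont=0 payload=0x16=22: acc |= 22<<7 -> acc=2855 shift=14 [end]
Varint 1: bytes[0:2] = A7 16 -> value 2855 (2 byte(s))
  byte[2]=0x9F cont=1 payload=0x1F=31: acc |= 31<<0 -> acc=31 shift=7
  byte[3]=0x49 cont=0 payload=0x49=73: acc |= 73<<7 -> acc=9375 shift=14 [end]
Varint 2: bytes[2:4] = 9F 49 -> value 9375 (2 byte(s))
  byte[4]=0x8E cont=1 payload=0x0E=14: acc |= 14<<0 -> acc=14 shift=7
  byte[5]=0x95 cont=1 payload=0x15=21: acc |= 21<<7 -> acc=2702 shift=14
  byte[6]=0x52 cont=0 payload=0x52=82: acc |= 82<<14 -> acc=1346190 shift=21 [end]
Varint 3: bytes[4:7] = 8E 95 52 -> value 1346190 (3 byte(s))
  byte[7]=0x1E cont=0 payload=0x1E=30: acc |= 30<<0 -> acc=30 shift=7 [end]
Varint 4: bytes[7:8] = 1E -> value 30 (1 byte(s))
  byte[8]=0x35 cont=0 payload=0x35=53: acc |= 53<<0 -> acc=53 shift=7 [end]
Varint 5: bytes[8:9] = 35 -> value 53 (1 byte(s))
  byte[9]=0xDA cont=1 payload=0x5A=90: acc |= 90<<0 -> acc=90 shift=7
  byte[10]=0x6B cont=0 payload=0x6B=107: acc |= 107<<7 -> acc=13786 shift=14 [end]
Varint 6: bytes[9:11] = DA 6B -> value 13786 (2 byte(s))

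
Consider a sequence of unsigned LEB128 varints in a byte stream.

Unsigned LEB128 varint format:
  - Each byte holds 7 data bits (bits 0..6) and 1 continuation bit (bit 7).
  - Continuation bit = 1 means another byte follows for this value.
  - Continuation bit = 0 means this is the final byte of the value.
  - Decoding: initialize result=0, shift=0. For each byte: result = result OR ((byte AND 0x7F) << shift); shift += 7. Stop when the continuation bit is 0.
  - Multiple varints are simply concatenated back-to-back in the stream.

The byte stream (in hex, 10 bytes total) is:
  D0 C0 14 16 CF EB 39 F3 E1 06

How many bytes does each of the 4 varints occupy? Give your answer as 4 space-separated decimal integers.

  byte[0]=0xD0 cont=1 payload=0x50=80: acc |= 80<<0 -> acc=80 shift=7
  byte[1]=0xC0 cont=1 payload=0x40=64: acc |= 64<<7 -> acc=8272 shift=14
  byte[2]=0x14 cont=0 payload=0x14=20: acc |= 20<<14 -> acc=335952 shift=21 [end]
Varint 1: bytes[0:3] = D0 C0 14 -> value 335952 (3 byte(s))
  byte[3]=0x16 cont=0 payload=0x16=22: acc |= 22<<0 -> acc=22 shift=7 [end]
Varint 2: bytes[3:4] = 16 -> value 22 (1 byte(s))
  byte[4]=0xCF cont=1 payload=0x4F=79: acc |= 79<<0 -> acc=79 shift=7
  byte[5]=0xEB cont=1 payload=0x6B=107: acc |= 107<<7 -> acc=13775 shift=14
  byte[6]=0x39 cont=0 payload=0x39=57: acc |= 57<<14 -> acc=947663 shift=21 [end]
Varint 3: bytes[4:7] = CF EB 39 -> value 947663 (3 byte(s))
  byte[7]=0xF3 cont=1 payload=0x73=115: acc |= 115<<0 -> acc=115 shift=7
  byte[8]=0xE1 cont=1 payload=0x61=97: acc |= 97<<7 -> acc=12531 shift=14
  byte[9]=0x06 cont=0 payload=0x06=6: acc |= 6<<14 -> acc=110835 shift=21 [end]
Varint 4: bytes[7:10] = F3 E1 06 -> value 110835 (3 byte(s))

Answer: 3 1 3 3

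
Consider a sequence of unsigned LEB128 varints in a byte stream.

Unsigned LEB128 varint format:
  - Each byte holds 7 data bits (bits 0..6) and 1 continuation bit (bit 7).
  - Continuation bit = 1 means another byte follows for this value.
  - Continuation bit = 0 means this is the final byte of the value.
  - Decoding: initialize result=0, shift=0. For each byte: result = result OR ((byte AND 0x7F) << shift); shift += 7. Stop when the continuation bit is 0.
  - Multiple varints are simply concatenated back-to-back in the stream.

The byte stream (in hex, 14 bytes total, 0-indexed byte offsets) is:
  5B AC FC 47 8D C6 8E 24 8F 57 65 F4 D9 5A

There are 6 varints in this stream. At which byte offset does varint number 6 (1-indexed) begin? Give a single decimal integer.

Answer: 11

Derivation:
  byte[0]=0x5B cont=0 payload=0x5B=91: acc |= 91<<0 -> acc=91 shift=7 [end]
Varint 1: bytes[0:1] = 5B -> value 91 (1 byte(s))
  byte[1]=0xAC cont=1 payload=0x2C=44: acc |= 44<<0 -> acc=44 shift=7
  byte[2]=0xFC cont=1 payload=0x7C=124: acc |= 124<<7 -> acc=15916 shift=14
  byte[3]=0x47 cont=0 payload=0x47=71: acc |= 71<<14 -> acc=1179180 shift=21 [end]
Varint 2: bytes[1:4] = AC FC 47 -> value 1179180 (3 byte(s))
  byte[4]=0x8D cont=1 payload=0x0D=13: acc |= 13<<0 -> acc=13 shift=7
  byte[5]=0xC6 cont=1 payload=0x46=70: acc |= 70<<7 -> acc=8973 shift=14
  byte[6]=0x8E cont=1 payload=0x0E=14: acc |= 14<<14 -> acc=238349 shift=21
  byte[7]=0x24 cont=0 payload=0x24=36: acc |= 36<<21 -> acc=75735821 shift=28 [end]
Varint 3: bytes[4:8] = 8D C6 8E 24 -> value 75735821 (4 byte(s))
  byte[8]=0x8F cont=1 payload=0x0F=15: acc |= 15<<0 -> acc=15 shift=7
  byte[9]=0x57 cont=0 payload=0x57=87: acc |= 87<<7 -> acc=11151 shift=14 [end]
Varint 4: bytes[8:10] = 8F 57 -> value 11151 (2 byte(s))
  byte[10]=0x65 cont=0 payload=0x65=101: acc |= 101<<0 -> acc=101 shift=7 [end]
Varint 5: bytes[10:11] = 65 -> value 101 (1 byte(s))
  byte[11]=0xF4 cont=1 payload=0x74=116: acc |= 116<<0 -> acc=116 shift=7
  byte[12]=0xD9 cont=1 payload=0x59=89: acc |= 89<<7 -> acc=11508 shift=14
  byte[13]=0x5A cont=0 payload=0x5A=90: acc |= 90<<14 -> acc=1486068 shift=21 [end]
Varint 6: bytes[11:14] = F4 D9 5A -> value 1486068 (3 byte(s))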